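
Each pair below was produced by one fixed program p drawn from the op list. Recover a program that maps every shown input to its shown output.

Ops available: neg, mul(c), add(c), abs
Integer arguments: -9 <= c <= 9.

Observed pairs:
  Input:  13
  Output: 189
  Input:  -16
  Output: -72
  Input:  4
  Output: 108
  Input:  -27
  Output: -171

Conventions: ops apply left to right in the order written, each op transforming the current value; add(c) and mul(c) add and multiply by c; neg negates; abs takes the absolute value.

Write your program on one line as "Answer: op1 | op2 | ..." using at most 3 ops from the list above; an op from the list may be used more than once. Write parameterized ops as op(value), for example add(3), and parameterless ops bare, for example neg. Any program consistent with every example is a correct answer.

add(8) | mul(9)

Check, running the answer program on each example:
  13 -> 21 -> 189
  -16 -> -8 -> -72
  4 -> 12 -> 108
  -27 -> -19 -> -171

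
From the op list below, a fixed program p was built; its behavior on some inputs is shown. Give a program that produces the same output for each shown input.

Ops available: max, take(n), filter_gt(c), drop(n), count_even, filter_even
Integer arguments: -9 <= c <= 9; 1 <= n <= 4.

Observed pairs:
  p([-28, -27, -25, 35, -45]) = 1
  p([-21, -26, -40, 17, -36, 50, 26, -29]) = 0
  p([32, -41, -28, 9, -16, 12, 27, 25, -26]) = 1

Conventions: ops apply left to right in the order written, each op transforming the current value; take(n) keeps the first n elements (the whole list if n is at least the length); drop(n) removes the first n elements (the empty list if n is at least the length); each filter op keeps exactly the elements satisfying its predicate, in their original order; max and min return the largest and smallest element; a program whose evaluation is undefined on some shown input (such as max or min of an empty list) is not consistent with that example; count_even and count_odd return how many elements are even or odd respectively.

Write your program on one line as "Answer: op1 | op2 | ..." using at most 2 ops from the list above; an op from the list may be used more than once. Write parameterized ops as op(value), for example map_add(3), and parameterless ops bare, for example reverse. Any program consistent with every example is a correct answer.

take(1) | count_even

Check, running the answer program on each example:
  [-28, -27, -25, 35, -45] -> [-28] -> 1
  [-21, -26, -40, 17, -36, 50, 26, -29] -> [-21] -> 0
  [32, -41, -28, 9, -16, 12, 27, 25, -26] -> [32] -> 1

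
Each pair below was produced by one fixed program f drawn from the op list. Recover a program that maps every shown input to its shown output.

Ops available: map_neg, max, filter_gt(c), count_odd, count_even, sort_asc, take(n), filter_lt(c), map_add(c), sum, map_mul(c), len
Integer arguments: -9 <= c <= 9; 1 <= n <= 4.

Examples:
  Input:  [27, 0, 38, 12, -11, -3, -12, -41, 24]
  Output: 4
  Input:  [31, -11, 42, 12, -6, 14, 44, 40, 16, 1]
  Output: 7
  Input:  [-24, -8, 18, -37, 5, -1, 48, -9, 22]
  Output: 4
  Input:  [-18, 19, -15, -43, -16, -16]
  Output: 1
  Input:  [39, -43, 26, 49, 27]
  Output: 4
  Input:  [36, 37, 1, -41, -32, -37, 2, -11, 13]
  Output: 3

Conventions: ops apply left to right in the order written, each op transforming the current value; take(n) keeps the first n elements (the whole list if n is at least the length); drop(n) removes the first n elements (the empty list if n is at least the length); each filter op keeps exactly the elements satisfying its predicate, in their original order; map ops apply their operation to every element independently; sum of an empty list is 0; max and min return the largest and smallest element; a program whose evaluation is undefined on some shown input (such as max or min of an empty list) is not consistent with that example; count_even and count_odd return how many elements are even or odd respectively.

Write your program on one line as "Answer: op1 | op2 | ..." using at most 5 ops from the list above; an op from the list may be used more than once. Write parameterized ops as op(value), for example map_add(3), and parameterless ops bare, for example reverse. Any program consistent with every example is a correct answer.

filter_gt(2) | map_neg | map_mul(9) | map_mul(-6) | len

Check, running the answer program on each example:
  [27, 0, 38, 12, -11, -3, -12, -41, 24] -> [27, 38, 12, 24] -> [-27, -38, -12, -24] -> [-243, -342, -108, -216] -> [1458, 2052, 648, 1296] -> 4
  [31, -11, 42, 12, -6, 14, 44, 40, 16, 1] -> [31, 42, 12, 14, 44, 40, 16] -> [-31, -42, -12, -14, -44, -40, -16] -> [-279, -378, -108, -126, -396, -360, -144] -> [1674, 2268, 648, 756, 2376, 2160, 864] -> 7
  [-24, -8, 18, -37, 5, -1, 48, -9, 22] -> [18, 5, 48, 22] -> [-18, -5, -48, -22] -> [-162, -45, -432, -198] -> [972, 270, 2592, 1188] -> 4
  [-18, 19, -15, -43, -16, -16] -> [19] -> [-19] -> [-171] -> [1026] -> 1
  [39, -43, 26, 49, 27] -> [39, 26, 49, 27] -> [-39, -26, -49, -27] -> [-351, -234, -441, -243] -> [2106, 1404, 2646, 1458] -> 4
  [36, 37, 1, -41, -32, -37, 2, -11, 13] -> [36, 37, 13] -> [-36, -37, -13] -> [-324, -333, -117] -> [1944, 1998, 702] -> 3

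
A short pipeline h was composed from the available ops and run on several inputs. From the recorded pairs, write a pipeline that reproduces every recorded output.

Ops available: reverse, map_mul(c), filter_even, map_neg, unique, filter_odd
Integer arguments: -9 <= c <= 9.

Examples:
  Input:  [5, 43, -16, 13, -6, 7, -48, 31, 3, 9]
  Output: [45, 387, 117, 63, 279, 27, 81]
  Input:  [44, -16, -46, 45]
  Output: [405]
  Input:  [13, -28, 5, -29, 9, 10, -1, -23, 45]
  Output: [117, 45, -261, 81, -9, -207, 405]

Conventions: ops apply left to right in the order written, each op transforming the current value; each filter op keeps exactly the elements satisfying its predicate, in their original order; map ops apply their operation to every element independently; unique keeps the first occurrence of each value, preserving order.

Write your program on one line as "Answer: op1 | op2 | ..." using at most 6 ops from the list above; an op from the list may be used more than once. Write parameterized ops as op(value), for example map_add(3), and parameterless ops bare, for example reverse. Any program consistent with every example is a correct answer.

map_mul(3) | filter_odd | reverse | map_mul(-3) | map_neg | reverse

Check, running the answer program on each example:
  [5, 43, -16, 13, -6, 7, -48, 31, 3, 9] -> [15, 129, -48, 39, -18, 21, -144, 93, 9, 27] -> [15, 129, 39, 21, 93, 9, 27] -> [27, 9, 93, 21, 39, 129, 15] -> [-81, -27, -279, -63, -117, -387, -45] -> [81, 27, 279, 63, 117, 387, 45] -> [45, 387, 117, 63, 279, 27, 81]
  [44, -16, -46, 45] -> [132, -48, -138, 135] -> [135] -> [135] -> [-405] -> [405] -> [405]
  [13, -28, 5, -29, 9, 10, -1, -23, 45] -> [39, -84, 15, -87, 27, 30, -3, -69, 135] -> [39, 15, -87, 27, -3, -69, 135] -> [135, -69, -3, 27, -87, 15, 39] -> [-405, 207, 9, -81, 261, -45, -117] -> [405, -207, -9, 81, -261, 45, 117] -> [117, 45, -261, 81, -9, -207, 405]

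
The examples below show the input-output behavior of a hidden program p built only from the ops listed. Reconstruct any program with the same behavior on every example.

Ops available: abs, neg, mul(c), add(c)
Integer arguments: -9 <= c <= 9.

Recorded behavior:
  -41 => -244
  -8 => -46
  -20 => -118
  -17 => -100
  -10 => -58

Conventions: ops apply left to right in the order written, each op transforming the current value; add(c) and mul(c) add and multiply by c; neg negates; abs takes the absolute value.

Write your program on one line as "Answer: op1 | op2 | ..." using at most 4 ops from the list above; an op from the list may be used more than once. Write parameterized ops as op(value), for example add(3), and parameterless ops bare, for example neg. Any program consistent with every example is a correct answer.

abs | mul(-6) | add(2)

Check, running the answer program on each example:
  -41 -> 41 -> -246 -> -244
  -8 -> 8 -> -48 -> -46
  -20 -> 20 -> -120 -> -118
  -17 -> 17 -> -102 -> -100
  -10 -> 10 -> -60 -> -58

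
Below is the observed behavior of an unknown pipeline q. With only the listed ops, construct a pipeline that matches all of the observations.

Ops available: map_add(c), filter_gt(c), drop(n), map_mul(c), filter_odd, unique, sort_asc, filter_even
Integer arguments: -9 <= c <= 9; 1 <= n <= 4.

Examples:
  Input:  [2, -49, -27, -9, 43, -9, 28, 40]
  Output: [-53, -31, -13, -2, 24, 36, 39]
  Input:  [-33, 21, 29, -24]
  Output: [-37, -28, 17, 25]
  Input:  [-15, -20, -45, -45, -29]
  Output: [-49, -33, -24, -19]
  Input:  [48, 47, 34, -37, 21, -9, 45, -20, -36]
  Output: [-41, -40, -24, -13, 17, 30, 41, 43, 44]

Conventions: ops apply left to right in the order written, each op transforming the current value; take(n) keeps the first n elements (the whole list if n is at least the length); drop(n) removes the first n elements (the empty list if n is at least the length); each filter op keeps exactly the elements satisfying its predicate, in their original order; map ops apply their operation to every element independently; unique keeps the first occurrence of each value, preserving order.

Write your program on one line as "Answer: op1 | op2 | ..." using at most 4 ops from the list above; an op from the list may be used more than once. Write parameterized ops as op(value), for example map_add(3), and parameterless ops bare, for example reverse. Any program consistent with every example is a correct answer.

sort_asc | map_add(-3) | unique | map_add(-1)

Check, running the answer program on each example:
  [2, -49, -27, -9, 43, -9, 28, 40] -> [-49, -27, -9, -9, 2, 28, 40, 43] -> [-52, -30, -12, -12, -1, 25, 37, 40] -> [-52, -30, -12, -1, 25, 37, 40] -> [-53, -31, -13, -2, 24, 36, 39]
  [-33, 21, 29, -24] -> [-33, -24, 21, 29] -> [-36, -27, 18, 26] -> [-36, -27, 18, 26] -> [-37, -28, 17, 25]
  [-15, -20, -45, -45, -29] -> [-45, -45, -29, -20, -15] -> [-48, -48, -32, -23, -18] -> [-48, -32, -23, -18] -> [-49, -33, -24, -19]
  [48, 47, 34, -37, 21, -9, 45, -20, -36] -> [-37, -36, -20, -9, 21, 34, 45, 47, 48] -> [-40, -39, -23, -12, 18, 31, 42, 44, 45] -> [-40, -39, -23, -12, 18, 31, 42, 44, 45] -> [-41, -40, -24, -13, 17, 30, 41, 43, 44]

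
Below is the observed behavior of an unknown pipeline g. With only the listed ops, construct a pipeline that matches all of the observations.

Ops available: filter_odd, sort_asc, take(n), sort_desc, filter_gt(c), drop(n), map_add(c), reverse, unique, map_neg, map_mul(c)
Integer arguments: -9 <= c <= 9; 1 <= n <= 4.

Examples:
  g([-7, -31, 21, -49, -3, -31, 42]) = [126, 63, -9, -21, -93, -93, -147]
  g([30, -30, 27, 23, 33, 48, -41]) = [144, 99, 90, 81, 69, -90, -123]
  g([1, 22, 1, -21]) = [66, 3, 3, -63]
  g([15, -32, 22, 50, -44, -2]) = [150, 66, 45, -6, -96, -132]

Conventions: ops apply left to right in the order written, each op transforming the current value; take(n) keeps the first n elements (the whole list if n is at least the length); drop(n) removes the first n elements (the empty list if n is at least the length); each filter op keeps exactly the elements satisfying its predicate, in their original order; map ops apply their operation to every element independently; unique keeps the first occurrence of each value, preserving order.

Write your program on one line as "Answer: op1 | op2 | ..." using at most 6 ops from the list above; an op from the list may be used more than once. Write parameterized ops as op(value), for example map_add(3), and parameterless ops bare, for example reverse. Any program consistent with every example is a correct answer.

map_neg | reverse | sort_desc | map_mul(-3) | sort_desc

Check, running the answer program on each example:
  [-7, -31, 21, -49, -3, -31, 42] -> [7, 31, -21, 49, 3, 31, -42] -> [-42, 31, 3, 49, -21, 31, 7] -> [49, 31, 31, 7, 3, -21, -42] -> [-147, -93, -93, -21, -9, 63, 126] -> [126, 63, -9, -21, -93, -93, -147]
  [30, -30, 27, 23, 33, 48, -41] -> [-30, 30, -27, -23, -33, -48, 41] -> [41, -48, -33, -23, -27, 30, -30] -> [41, 30, -23, -27, -30, -33, -48] -> [-123, -90, 69, 81, 90, 99, 144] -> [144, 99, 90, 81, 69, -90, -123]
  [1, 22, 1, -21] -> [-1, -22, -1, 21] -> [21, -1, -22, -1] -> [21, -1, -1, -22] -> [-63, 3, 3, 66] -> [66, 3, 3, -63]
  [15, -32, 22, 50, -44, -2] -> [-15, 32, -22, -50, 44, 2] -> [2, 44, -50, -22, 32, -15] -> [44, 32, 2, -15, -22, -50] -> [-132, -96, -6, 45, 66, 150] -> [150, 66, 45, -6, -96, -132]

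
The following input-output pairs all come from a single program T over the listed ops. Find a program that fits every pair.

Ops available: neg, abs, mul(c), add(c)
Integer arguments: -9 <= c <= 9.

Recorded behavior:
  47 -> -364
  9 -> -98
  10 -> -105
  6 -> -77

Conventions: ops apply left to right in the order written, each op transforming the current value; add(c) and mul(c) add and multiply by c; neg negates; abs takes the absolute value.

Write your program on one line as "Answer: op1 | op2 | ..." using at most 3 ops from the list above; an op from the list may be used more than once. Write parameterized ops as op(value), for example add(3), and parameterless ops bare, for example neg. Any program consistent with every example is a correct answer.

add(5) | neg | mul(7)

Check, running the answer program on each example:
  47 -> 52 -> -52 -> -364
  9 -> 14 -> -14 -> -98
  10 -> 15 -> -15 -> -105
  6 -> 11 -> -11 -> -77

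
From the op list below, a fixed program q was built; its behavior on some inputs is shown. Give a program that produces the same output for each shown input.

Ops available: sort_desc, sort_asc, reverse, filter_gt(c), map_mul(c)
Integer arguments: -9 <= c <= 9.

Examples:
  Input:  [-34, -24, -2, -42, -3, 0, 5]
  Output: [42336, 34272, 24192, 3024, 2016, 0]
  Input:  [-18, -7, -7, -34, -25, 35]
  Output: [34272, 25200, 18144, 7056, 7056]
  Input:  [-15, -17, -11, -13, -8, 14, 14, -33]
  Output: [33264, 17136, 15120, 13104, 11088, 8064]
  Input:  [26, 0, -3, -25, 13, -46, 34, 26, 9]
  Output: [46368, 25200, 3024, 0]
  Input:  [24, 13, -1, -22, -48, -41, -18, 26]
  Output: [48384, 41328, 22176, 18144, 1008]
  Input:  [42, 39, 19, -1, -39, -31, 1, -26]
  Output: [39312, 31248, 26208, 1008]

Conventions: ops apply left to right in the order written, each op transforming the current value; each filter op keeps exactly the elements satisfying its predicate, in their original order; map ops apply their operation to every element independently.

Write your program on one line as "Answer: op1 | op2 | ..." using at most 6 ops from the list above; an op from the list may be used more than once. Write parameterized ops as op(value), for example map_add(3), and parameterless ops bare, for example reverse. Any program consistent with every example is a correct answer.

map_mul(7) | map_mul(8) | map_mul(-3) | sort_desc | map_mul(6) | filter_gt(-2)

Check, running the answer program on each example:
  [-34, -24, -2, -42, -3, 0, 5] -> [-238, -168, -14, -294, -21, 0, 35] -> [-1904, -1344, -112, -2352, -168, 0, 280] -> [5712, 4032, 336, 7056, 504, 0, -840] -> [7056, 5712, 4032, 504, 336, 0, -840] -> [42336, 34272, 24192, 3024, 2016, 0, -5040] -> [42336, 34272, 24192, 3024, 2016, 0]
  [-18, -7, -7, -34, -25, 35] -> [-126, -49, -49, -238, -175, 245] -> [-1008, -392, -392, -1904, -1400, 1960] -> [3024, 1176, 1176, 5712, 4200, -5880] -> [5712, 4200, 3024, 1176, 1176, -5880] -> [34272, 25200, 18144, 7056, 7056, -35280] -> [34272, 25200, 18144, 7056, 7056]
  [-15, -17, -11, -13, -8, 14, 14, -33] -> [-105, -119, -77, -91, -56, 98, 98, -231] -> [-840, -952, -616, -728, -448, 784, 784, -1848] -> [2520, 2856, 1848, 2184, 1344, -2352, -2352, 5544] -> [5544, 2856, 2520, 2184, 1848, 1344, -2352, -2352] -> [33264, 17136, 15120, 13104, 11088, 8064, -14112, -14112] -> [33264, 17136, 15120, 13104, 11088, 8064]
  [26, 0, -3, -25, 13, -46, 34, 26, 9] -> [182, 0, -21, -175, 91, -322, 238, 182, 63] -> [1456, 0, -168, -1400, 728, -2576, 1904, 1456, 504] -> [-4368, 0, 504, 4200, -2184, 7728, -5712, -4368, -1512] -> [7728, 4200, 504, 0, -1512, -2184, -4368, -4368, -5712] -> [46368, 25200, 3024, 0, -9072, -13104, -26208, -26208, -34272] -> [46368, 25200, 3024, 0]
  [24, 13, -1, -22, -48, -41, -18, 26] -> [168, 91, -7, -154, -336, -287, -126, 182] -> [1344, 728, -56, -1232, -2688, -2296, -1008, 1456] -> [-4032, -2184, 168, 3696, 8064, 6888, 3024, -4368] -> [8064, 6888, 3696, 3024, 168, -2184, -4032, -4368] -> [48384, 41328, 22176, 18144, 1008, -13104, -24192, -26208] -> [48384, 41328, 22176, 18144, 1008]
  [42, 39, 19, -1, -39, -31, 1, -26] -> [294, 273, 133, -7, -273, -217, 7, -182] -> [2352, 2184, 1064, -56, -2184, -1736, 56, -1456] -> [-7056, -6552, -3192, 168, 6552, 5208, -168, 4368] -> [6552, 5208, 4368, 168, -168, -3192, -6552, -7056] -> [39312, 31248, 26208, 1008, -1008, -19152, -39312, -42336] -> [39312, 31248, 26208, 1008]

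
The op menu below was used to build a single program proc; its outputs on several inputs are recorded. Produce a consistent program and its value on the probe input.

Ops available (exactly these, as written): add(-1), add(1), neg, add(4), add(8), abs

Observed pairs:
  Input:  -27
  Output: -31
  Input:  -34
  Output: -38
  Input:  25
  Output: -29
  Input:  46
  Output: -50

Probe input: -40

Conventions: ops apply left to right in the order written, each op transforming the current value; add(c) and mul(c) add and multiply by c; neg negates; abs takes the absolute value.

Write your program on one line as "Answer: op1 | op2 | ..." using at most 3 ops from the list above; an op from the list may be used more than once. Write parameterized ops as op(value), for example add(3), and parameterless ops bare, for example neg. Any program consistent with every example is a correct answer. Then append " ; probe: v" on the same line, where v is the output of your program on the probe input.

abs | add(4) | neg ; probe: -44

Check, running the answer program on each example:
  -27 -> 27 -> 31 -> -31
  -34 -> 34 -> 38 -> -38
  25 -> 25 -> 29 -> -29
  46 -> 46 -> 50 -> -50
  probe: -40 -> 40 -> 44 -> -44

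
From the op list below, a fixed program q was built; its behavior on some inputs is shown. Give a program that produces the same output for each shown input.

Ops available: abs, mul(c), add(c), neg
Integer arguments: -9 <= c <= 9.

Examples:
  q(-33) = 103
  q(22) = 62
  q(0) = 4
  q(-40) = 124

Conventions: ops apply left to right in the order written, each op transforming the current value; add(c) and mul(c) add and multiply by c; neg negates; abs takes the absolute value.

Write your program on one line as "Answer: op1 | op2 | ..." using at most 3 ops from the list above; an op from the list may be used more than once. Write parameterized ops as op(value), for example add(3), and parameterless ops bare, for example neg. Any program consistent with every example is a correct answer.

mul(-3) | add(4) | abs

Check, running the answer program on each example:
  -33 -> 99 -> 103 -> 103
  22 -> -66 -> -62 -> 62
  0 -> 0 -> 4 -> 4
  -40 -> 120 -> 124 -> 124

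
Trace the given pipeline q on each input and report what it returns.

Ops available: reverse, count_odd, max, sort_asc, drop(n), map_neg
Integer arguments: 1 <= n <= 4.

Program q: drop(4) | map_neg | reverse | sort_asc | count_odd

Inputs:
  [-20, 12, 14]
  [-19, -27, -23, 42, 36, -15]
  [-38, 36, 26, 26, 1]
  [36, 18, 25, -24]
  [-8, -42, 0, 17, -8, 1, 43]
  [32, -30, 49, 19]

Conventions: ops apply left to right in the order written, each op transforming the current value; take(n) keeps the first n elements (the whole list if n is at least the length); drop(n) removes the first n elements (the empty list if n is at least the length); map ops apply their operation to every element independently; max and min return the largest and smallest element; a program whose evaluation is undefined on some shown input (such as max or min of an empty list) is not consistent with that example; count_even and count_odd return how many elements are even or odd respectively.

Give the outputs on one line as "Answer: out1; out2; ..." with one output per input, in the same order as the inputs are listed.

0; 1; 1; 0; 2; 0

Execution, op by op:
  [-20, 12, 14] -> [] -> [] -> [] -> [] -> 0
  [-19, -27, -23, 42, 36, -15] -> [36, -15] -> [-36, 15] -> [15, -36] -> [-36, 15] -> 1
  [-38, 36, 26, 26, 1] -> [1] -> [-1] -> [-1] -> [-1] -> 1
  [36, 18, 25, -24] -> [] -> [] -> [] -> [] -> 0
  [-8, -42, 0, 17, -8, 1, 43] -> [-8, 1, 43] -> [8, -1, -43] -> [-43, -1, 8] -> [-43, -1, 8] -> 2
  [32, -30, 49, 19] -> [] -> [] -> [] -> [] -> 0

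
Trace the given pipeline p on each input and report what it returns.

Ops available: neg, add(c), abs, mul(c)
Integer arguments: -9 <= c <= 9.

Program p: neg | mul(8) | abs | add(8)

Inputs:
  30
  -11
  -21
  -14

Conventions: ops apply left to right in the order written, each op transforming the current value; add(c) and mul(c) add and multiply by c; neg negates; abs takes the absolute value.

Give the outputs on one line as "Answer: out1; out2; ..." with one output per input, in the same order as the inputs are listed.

248; 96; 176; 120

Execution, op by op:
  30 -> -30 -> -240 -> 240 -> 248
  -11 -> 11 -> 88 -> 88 -> 96
  -21 -> 21 -> 168 -> 168 -> 176
  -14 -> 14 -> 112 -> 112 -> 120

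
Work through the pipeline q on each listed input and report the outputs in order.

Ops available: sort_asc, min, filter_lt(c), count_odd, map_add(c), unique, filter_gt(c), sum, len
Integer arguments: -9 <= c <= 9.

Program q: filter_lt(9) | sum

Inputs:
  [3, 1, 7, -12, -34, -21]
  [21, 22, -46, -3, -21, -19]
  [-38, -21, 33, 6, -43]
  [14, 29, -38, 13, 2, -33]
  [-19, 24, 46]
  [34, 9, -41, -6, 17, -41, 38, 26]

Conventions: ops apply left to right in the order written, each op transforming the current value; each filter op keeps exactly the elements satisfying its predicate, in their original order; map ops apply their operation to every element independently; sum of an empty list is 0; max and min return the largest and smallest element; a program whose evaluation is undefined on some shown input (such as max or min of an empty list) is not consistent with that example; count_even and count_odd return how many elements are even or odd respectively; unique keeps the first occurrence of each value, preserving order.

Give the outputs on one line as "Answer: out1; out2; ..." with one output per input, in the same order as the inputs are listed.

Execution, op by op:
  [3, 1, 7, -12, -34, -21] -> [3, 1, 7, -12, -34, -21] -> -56
  [21, 22, -46, -3, -21, -19] -> [-46, -3, -21, -19] -> -89
  [-38, -21, 33, 6, -43] -> [-38, -21, 6, -43] -> -96
  [14, 29, -38, 13, 2, -33] -> [-38, 2, -33] -> -69
  [-19, 24, 46] -> [-19] -> -19
  [34, 9, -41, -6, 17, -41, 38, 26] -> [-41, -6, -41] -> -88

-56; -89; -96; -69; -19; -88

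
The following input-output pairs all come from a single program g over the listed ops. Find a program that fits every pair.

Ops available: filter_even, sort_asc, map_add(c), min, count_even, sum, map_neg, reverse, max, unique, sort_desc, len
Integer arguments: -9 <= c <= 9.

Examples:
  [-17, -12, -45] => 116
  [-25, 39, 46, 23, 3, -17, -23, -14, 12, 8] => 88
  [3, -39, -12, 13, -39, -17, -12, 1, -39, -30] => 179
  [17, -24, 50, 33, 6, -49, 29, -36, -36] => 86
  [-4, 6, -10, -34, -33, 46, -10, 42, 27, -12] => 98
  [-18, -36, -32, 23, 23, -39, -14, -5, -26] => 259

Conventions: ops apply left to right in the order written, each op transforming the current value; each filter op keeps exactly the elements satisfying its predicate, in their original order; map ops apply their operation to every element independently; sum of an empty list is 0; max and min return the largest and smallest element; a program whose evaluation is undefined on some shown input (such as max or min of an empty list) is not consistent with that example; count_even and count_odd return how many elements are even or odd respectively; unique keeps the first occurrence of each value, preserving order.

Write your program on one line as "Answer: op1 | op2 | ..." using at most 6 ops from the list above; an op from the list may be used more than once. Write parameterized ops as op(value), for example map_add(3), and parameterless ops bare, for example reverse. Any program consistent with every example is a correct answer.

reverse | map_neg | map_add(8) | map_add(6) | unique | sum

Check, running the answer program on each example:
  [-17, -12, -45] -> [-45, -12, -17] -> [45, 12, 17] -> [53, 20, 25] -> [59, 26, 31] -> [59, 26, 31] -> 116
  [-25, 39, 46, 23, 3, -17, -23, -14, 12, 8] -> [8, 12, -14, -23, -17, 3, 23, 46, 39, -25] -> [-8, -12, 14, 23, 17, -3, -23, -46, -39, 25] -> [0, -4, 22, 31, 25, 5, -15, -38, -31, 33] -> [6, 2, 28, 37, 31, 11, -9, -32, -25, 39] -> [6, 2, 28, 37, 31, 11, -9, -32, -25, 39] -> 88
  [3, -39, -12, 13, -39, -17, -12, 1, -39, -30] -> [-30, -39, 1, -12, -17, -39, 13, -12, -39, 3] -> [30, 39, -1, 12, 17, 39, -13, 12, 39, -3] -> [38, 47, 7, 20, 25, 47, -5, 20, 47, 5] -> [44, 53, 13, 26, 31, 53, 1, 26, 53, 11] -> [44, 53, 13, 26, 31, 1, 11] -> 179
  [17, -24, 50, 33, 6, -49, 29, -36, -36] -> [-36, -36, 29, -49, 6, 33, 50, -24, 17] -> [36, 36, -29, 49, -6, -33, -50, 24, -17] -> [44, 44, -21, 57, 2, -25, -42, 32, -9] -> [50, 50, -15, 63, 8, -19, -36, 38, -3] -> [50, -15, 63, 8, -19, -36, 38, -3] -> 86
  [-4, 6, -10, -34, -33, 46, -10, 42, 27, -12] -> [-12, 27, 42, -10, 46, -33, -34, -10, 6, -4] -> [12, -27, -42, 10, -46, 33, 34, 10, -6, 4] -> [20, -19, -34, 18, -38, 41, 42, 18, 2, 12] -> [26, -13, -28, 24, -32, 47, 48, 24, 8, 18] -> [26, -13, -28, 24, -32, 47, 48, 8, 18] -> 98
  [-18, -36, -32, 23, 23, -39, -14, -5, -26] -> [-26, -5, -14, -39, 23, 23, -32, -36, -18] -> [26, 5, 14, 39, -23, -23, 32, 36, 18] -> [34, 13, 22, 47, -15, -15, 40, 44, 26] -> [40, 19, 28, 53, -9, -9, 46, 50, 32] -> [40, 19, 28, 53, -9, 46, 50, 32] -> 259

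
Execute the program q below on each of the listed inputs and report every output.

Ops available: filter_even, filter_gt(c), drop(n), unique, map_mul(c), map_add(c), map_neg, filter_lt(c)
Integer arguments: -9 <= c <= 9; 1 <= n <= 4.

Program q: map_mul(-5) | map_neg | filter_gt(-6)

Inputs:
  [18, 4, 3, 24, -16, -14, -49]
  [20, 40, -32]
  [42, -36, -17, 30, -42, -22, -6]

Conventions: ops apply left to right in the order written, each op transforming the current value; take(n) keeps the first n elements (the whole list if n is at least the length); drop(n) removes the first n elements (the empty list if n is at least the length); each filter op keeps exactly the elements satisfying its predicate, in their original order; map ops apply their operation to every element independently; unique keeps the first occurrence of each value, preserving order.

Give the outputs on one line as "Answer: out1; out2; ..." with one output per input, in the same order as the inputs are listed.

Execution, op by op:
  [18, 4, 3, 24, -16, -14, -49] -> [-90, -20, -15, -120, 80, 70, 245] -> [90, 20, 15, 120, -80, -70, -245] -> [90, 20, 15, 120]
  [20, 40, -32] -> [-100, -200, 160] -> [100, 200, -160] -> [100, 200]
  [42, -36, -17, 30, -42, -22, -6] -> [-210, 180, 85, -150, 210, 110, 30] -> [210, -180, -85, 150, -210, -110, -30] -> [210, 150]

[90, 20, 15, 120]; [100, 200]; [210, 150]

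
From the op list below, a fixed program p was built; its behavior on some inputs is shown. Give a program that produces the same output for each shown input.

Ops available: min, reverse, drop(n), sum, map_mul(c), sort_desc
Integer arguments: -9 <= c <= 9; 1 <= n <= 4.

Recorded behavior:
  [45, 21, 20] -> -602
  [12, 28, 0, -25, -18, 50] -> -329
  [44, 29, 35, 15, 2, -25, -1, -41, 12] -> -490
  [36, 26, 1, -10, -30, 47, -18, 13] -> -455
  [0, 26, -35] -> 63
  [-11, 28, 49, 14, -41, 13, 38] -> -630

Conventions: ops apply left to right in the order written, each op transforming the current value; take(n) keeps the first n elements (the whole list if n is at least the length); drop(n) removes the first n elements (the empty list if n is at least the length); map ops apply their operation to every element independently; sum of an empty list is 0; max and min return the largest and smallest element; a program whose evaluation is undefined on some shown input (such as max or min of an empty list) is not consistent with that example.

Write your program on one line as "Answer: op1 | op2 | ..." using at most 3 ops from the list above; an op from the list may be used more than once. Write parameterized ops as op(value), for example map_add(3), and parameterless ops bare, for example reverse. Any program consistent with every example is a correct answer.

reverse | map_mul(-7) | sum

Check, running the answer program on each example:
  [45, 21, 20] -> [20, 21, 45] -> [-140, -147, -315] -> -602
  [12, 28, 0, -25, -18, 50] -> [50, -18, -25, 0, 28, 12] -> [-350, 126, 175, 0, -196, -84] -> -329
  [44, 29, 35, 15, 2, -25, -1, -41, 12] -> [12, -41, -1, -25, 2, 15, 35, 29, 44] -> [-84, 287, 7, 175, -14, -105, -245, -203, -308] -> -490
  [36, 26, 1, -10, -30, 47, -18, 13] -> [13, -18, 47, -30, -10, 1, 26, 36] -> [-91, 126, -329, 210, 70, -7, -182, -252] -> -455
  [0, 26, -35] -> [-35, 26, 0] -> [245, -182, 0] -> 63
  [-11, 28, 49, 14, -41, 13, 38] -> [38, 13, -41, 14, 49, 28, -11] -> [-266, -91, 287, -98, -343, -196, 77] -> -630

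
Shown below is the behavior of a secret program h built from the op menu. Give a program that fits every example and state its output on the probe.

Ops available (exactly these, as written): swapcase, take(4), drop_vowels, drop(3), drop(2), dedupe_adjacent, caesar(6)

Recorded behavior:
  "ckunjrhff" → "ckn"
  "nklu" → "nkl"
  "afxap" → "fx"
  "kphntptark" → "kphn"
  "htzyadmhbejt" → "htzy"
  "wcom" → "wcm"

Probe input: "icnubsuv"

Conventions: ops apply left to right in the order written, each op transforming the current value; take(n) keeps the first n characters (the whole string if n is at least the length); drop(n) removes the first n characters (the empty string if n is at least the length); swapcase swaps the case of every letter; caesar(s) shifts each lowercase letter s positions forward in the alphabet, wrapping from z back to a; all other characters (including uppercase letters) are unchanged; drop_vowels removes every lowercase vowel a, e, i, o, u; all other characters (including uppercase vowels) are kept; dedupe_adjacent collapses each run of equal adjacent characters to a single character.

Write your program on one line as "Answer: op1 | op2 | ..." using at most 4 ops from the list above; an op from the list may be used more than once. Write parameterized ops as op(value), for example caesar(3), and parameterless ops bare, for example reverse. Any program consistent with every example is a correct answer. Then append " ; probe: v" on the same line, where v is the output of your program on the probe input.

dedupe_adjacent | take(4) | drop_vowels ; probe: "cn"

Check, running the answer program on each example:
  "ckunjrhff" -> "ckunjrhf" -> "ckun" -> "ckn"
  "nklu" -> "nklu" -> "nklu" -> "nkl"
  "afxap" -> "afxap" -> "afxa" -> "fx"
  "kphntptark" -> "kphntptark" -> "kphn" -> "kphn"
  "htzyadmhbejt" -> "htzyadmhbejt" -> "htzy" -> "htzy"
  "wcom" -> "wcom" -> "wcom" -> "wcm"
  probe: "icnubsuv" -> "icnubsuv" -> "icnu" -> "cn"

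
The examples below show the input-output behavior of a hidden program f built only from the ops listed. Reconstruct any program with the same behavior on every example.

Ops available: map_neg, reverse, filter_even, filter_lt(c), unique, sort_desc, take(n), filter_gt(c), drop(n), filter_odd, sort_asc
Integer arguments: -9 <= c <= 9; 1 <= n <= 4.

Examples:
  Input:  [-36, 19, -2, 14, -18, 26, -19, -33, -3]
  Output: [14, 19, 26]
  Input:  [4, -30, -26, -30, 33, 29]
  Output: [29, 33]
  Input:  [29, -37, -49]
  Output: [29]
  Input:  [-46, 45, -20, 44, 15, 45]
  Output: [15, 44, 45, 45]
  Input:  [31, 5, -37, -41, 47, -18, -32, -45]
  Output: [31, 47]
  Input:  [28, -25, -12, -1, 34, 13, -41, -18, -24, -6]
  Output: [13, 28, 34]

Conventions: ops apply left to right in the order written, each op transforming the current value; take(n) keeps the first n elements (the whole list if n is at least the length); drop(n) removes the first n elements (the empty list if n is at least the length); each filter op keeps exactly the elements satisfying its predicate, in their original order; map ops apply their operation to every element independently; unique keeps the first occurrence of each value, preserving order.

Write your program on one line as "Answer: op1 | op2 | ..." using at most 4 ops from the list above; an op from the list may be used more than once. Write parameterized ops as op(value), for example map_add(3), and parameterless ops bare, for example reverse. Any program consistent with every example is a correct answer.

reverse | sort_asc | filter_gt(5)

Check, running the answer program on each example:
  [-36, 19, -2, 14, -18, 26, -19, -33, -3] -> [-3, -33, -19, 26, -18, 14, -2, 19, -36] -> [-36, -33, -19, -18, -3, -2, 14, 19, 26] -> [14, 19, 26]
  [4, -30, -26, -30, 33, 29] -> [29, 33, -30, -26, -30, 4] -> [-30, -30, -26, 4, 29, 33] -> [29, 33]
  [29, -37, -49] -> [-49, -37, 29] -> [-49, -37, 29] -> [29]
  [-46, 45, -20, 44, 15, 45] -> [45, 15, 44, -20, 45, -46] -> [-46, -20, 15, 44, 45, 45] -> [15, 44, 45, 45]
  [31, 5, -37, -41, 47, -18, -32, -45] -> [-45, -32, -18, 47, -41, -37, 5, 31] -> [-45, -41, -37, -32, -18, 5, 31, 47] -> [31, 47]
  [28, -25, -12, -1, 34, 13, -41, -18, -24, -6] -> [-6, -24, -18, -41, 13, 34, -1, -12, -25, 28] -> [-41, -25, -24, -18, -12, -6, -1, 13, 28, 34] -> [13, 28, 34]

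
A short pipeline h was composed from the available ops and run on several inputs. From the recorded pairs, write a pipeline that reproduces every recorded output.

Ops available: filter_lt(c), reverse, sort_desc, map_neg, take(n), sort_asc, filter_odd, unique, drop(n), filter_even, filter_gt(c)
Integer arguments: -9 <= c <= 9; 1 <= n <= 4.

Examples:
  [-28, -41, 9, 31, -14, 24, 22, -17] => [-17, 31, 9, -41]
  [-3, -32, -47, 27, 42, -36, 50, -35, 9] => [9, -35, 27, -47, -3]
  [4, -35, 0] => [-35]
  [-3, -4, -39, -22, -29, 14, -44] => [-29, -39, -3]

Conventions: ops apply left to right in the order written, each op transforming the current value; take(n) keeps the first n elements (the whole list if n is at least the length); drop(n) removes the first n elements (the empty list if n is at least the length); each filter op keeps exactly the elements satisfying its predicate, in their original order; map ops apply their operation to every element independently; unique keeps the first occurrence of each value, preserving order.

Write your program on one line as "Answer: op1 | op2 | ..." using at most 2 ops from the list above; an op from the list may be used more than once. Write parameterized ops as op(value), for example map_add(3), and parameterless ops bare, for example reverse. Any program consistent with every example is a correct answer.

filter_odd | reverse

Check, running the answer program on each example:
  [-28, -41, 9, 31, -14, 24, 22, -17] -> [-41, 9, 31, -17] -> [-17, 31, 9, -41]
  [-3, -32, -47, 27, 42, -36, 50, -35, 9] -> [-3, -47, 27, -35, 9] -> [9, -35, 27, -47, -3]
  [4, -35, 0] -> [-35] -> [-35]
  [-3, -4, -39, -22, -29, 14, -44] -> [-3, -39, -29] -> [-29, -39, -3]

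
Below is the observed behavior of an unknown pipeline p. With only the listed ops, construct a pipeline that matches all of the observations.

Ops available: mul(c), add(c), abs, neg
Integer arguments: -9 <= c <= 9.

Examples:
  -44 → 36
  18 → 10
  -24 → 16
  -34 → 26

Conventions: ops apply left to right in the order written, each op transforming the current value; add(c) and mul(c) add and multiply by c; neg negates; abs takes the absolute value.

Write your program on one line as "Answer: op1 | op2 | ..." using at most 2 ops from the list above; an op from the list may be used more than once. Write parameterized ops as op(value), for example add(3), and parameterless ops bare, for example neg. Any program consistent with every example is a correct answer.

abs | add(-8)

Check, running the answer program on each example:
  -44 -> 44 -> 36
  18 -> 18 -> 10
  -24 -> 24 -> 16
  -34 -> 34 -> 26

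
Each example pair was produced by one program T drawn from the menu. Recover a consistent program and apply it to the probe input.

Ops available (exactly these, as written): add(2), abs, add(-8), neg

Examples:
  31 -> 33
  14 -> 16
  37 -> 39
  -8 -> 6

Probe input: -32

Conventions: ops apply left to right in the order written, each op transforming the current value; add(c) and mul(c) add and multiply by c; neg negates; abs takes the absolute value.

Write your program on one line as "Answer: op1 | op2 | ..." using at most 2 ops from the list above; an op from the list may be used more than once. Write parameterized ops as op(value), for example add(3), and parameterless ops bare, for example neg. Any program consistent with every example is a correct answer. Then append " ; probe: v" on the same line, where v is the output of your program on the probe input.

add(2) | abs ; probe: 30

Check, running the answer program on each example:
  31 -> 33 -> 33
  14 -> 16 -> 16
  37 -> 39 -> 39
  -8 -> -6 -> 6
  probe: -32 -> -30 -> 30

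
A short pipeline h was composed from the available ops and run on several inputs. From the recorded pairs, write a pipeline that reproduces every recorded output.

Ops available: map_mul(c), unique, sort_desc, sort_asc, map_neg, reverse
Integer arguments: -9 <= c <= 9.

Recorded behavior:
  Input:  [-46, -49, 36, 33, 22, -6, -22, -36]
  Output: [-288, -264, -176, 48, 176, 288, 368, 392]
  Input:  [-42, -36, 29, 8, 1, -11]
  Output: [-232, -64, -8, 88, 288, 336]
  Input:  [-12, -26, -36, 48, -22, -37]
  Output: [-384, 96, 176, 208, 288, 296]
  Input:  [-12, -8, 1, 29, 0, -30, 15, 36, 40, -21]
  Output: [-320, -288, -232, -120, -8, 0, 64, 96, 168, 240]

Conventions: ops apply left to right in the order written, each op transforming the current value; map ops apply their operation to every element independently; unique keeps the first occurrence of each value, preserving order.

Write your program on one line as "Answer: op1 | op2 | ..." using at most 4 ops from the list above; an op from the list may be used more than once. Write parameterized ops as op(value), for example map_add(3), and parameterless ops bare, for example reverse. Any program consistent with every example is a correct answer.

map_neg | sort_asc | map_mul(-8) | map_neg

Check, running the answer program on each example:
  [-46, -49, 36, 33, 22, -6, -22, -36] -> [46, 49, -36, -33, -22, 6, 22, 36] -> [-36, -33, -22, 6, 22, 36, 46, 49] -> [288, 264, 176, -48, -176, -288, -368, -392] -> [-288, -264, -176, 48, 176, 288, 368, 392]
  [-42, -36, 29, 8, 1, -11] -> [42, 36, -29, -8, -1, 11] -> [-29, -8, -1, 11, 36, 42] -> [232, 64, 8, -88, -288, -336] -> [-232, -64, -8, 88, 288, 336]
  [-12, -26, -36, 48, -22, -37] -> [12, 26, 36, -48, 22, 37] -> [-48, 12, 22, 26, 36, 37] -> [384, -96, -176, -208, -288, -296] -> [-384, 96, 176, 208, 288, 296]
  [-12, -8, 1, 29, 0, -30, 15, 36, 40, -21] -> [12, 8, -1, -29, 0, 30, -15, -36, -40, 21] -> [-40, -36, -29, -15, -1, 0, 8, 12, 21, 30] -> [320, 288, 232, 120, 8, 0, -64, -96, -168, -240] -> [-320, -288, -232, -120, -8, 0, 64, 96, 168, 240]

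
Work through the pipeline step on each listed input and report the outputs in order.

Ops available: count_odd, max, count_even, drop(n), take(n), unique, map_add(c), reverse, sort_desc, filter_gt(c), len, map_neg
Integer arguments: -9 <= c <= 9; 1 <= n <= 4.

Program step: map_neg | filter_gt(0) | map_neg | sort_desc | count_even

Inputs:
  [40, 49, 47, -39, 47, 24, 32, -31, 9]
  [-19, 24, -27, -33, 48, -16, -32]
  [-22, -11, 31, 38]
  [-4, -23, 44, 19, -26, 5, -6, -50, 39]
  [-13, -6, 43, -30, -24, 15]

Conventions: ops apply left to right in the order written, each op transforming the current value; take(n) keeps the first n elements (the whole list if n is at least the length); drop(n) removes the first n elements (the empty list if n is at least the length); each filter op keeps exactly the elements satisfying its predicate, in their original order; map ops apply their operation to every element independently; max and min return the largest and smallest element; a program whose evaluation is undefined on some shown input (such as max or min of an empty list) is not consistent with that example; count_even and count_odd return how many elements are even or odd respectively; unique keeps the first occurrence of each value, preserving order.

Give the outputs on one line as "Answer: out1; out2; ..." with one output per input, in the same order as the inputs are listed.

0; 2; 1; 4; 3

Execution, op by op:
  [40, 49, 47, -39, 47, 24, 32, -31, 9] -> [-40, -49, -47, 39, -47, -24, -32, 31, -9] -> [39, 31] -> [-39, -31] -> [-31, -39] -> 0
  [-19, 24, -27, -33, 48, -16, -32] -> [19, -24, 27, 33, -48, 16, 32] -> [19, 27, 33, 16, 32] -> [-19, -27, -33, -16, -32] -> [-16, -19, -27, -32, -33] -> 2
  [-22, -11, 31, 38] -> [22, 11, -31, -38] -> [22, 11] -> [-22, -11] -> [-11, -22] -> 1
  [-4, -23, 44, 19, -26, 5, -6, -50, 39] -> [4, 23, -44, -19, 26, -5, 6, 50, -39] -> [4, 23, 26, 6, 50] -> [-4, -23, -26, -6, -50] -> [-4, -6, -23, -26, -50] -> 4
  [-13, -6, 43, -30, -24, 15] -> [13, 6, -43, 30, 24, -15] -> [13, 6, 30, 24] -> [-13, -6, -30, -24] -> [-6, -13, -24, -30] -> 3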